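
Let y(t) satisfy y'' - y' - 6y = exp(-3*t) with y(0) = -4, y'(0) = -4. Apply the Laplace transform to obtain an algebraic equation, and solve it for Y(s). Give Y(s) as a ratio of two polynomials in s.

Laplace-transform each side.
Using L{y''} = s^2 Y - s·y(0) - y'(0) and L{y'} = sY - y(0), with y(0) = -4, y'(0) = -4, the left side becomes (s^2 - s - 6)Y - (-4*s).
The right side is L{exp(-3*t)} = 1/(s + 3).
So (s^2 - s - 6)Y = 1/(s + 3) + (-4*s).
Solve for Y(s) and write it as one ratio of polynomials.

Y(s) = (-4*s^2 - 12*s + 1)/(s^3 + 2*s^2 - 9*s - 18)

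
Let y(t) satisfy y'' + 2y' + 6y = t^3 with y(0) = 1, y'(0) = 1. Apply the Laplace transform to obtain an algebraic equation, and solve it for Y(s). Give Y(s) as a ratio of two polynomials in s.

Laplace-transform each side.
With L{y''} = s^2 Y - s·y(0) - y'(0) and L{y'} = sY - y(0), with y(0) = 1, y'(0) = 1: the LHS transforms to (s^2 + 2*s + 6)Y - (s + 3).
The right side is L{t^3} = 6/s^4.
So (s^2 + 2*s + 6)Y = 6/s^4 + (s + 3).
Isolate Y and clear denominators.

Y(s) = (s^5 + 3*s^4 + 6)/(s^6 + 2*s^5 + 6*s^4)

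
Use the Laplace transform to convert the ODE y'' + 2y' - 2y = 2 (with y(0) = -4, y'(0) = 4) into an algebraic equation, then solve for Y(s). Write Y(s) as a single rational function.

Y(s) = (-4*s^2 - 4*s + 2)/(s^3 + 2*s^2 - 2*s)

Laplace-transform each side.
Using L{y''} = s^2 Y - s·y(0) - y'(0) and L{y'} = sY - y(0), with y(0) = -4, y'(0) = 4, the left side becomes (s^2 + 2*s - 2)Y - (-4*s - 4).
The right side is L{2} = 2/s.
So (s^2 + 2*s - 2)Y = 2/s + (-4*s - 4).
Isolate Y and clear denominators.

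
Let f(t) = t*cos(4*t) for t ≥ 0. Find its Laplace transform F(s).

L{cos(4t)} = s/(s^2 + 16).
Then apply L{t·g(t)} = -d/ds[G(s)] with G(s) = s/(s^2 + 16):
differentiating 1 time and applying the sign gives (s - 4)*(s + 4)/(s^2 + 16)^2.

F(s) = (s - 4)*(s + 4)/(s^2 + 16)^2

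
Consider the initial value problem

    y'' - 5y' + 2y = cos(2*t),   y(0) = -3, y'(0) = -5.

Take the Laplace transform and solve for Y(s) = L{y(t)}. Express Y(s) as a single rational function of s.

Y(s) = (-3*s^3 + 10*s^2 - 11*s + 40)/(s^4 - 5*s^3 + 6*s^2 - 20*s + 8)

Laplace-transform each side.
Using L{y''} = s^2 Y - s·y(0) - y'(0) and L{y'} = sY - y(0), with y(0) = -3, y'(0) = -5, the left side becomes (s^2 - 5*s + 2)Y - (-3*s + 10).
The right side is L{cos(2*t)} = s/(s^2 + 4).
So (s^2 - 5*s + 2)Y = s/(s^2 + 4) + (-3*s + 10).
Isolate Y and clear denominators.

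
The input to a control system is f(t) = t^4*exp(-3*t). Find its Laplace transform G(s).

L{t^4} = 4!/s^5 = 24/s^5.
By the first shifting theorem, multiplying by e^(-3t) replaces s with s + 3.

G(s) = 24/(s + 3)^5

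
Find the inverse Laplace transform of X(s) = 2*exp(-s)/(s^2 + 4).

Heaviside(t - 1)*(sin(2*t - 2))

The factor e^(-s) signals a time shift by c = 1 (second shifting theorem).
L{sin(2t)} = 2/(s^2 + 4), so L^-1{2/(s^2 + 4)} = sin(2*t).
Hence the inverse is u(t - 1) times that function evaluated at t - 1.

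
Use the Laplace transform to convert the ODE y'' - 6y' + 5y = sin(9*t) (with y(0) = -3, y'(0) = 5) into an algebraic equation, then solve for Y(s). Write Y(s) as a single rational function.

Y(s) = (-3*s^3 + 23*s^2 - 243*s + 1872)/(s^4 - 6*s^3 + 86*s^2 - 486*s + 405)

Laplace-transform each side.
With L{y''} = s^2 Y - s·y(0) - y'(0) and L{y'} = sY - y(0), with y(0) = -3, y'(0) = 5: the LHS transforms to (s^2 - 6*s + 5)Y - (-3*s + 23).
The right side is L{sin(9*t)} = 9/(s^2 + 81).
So (s^2 - 6*s + 5)Y = 9/(s^2 + 81) + (-3*s + 23).
Solve for Y(s) and write it as one ratio of polynomials.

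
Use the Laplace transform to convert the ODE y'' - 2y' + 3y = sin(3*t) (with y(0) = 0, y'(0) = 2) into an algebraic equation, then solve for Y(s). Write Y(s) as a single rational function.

Y(s) = (2*s^2 + 21)/(s^4 - 2*s^3 + 12*s^2 - 18*s + 27)

Transform both sides with L{·}.
With L{y''} = s^2 Y - s·y(0) - y'(0) and L{y'} = sY - y(0), with y(0) = 0, y'(0) = 2: the LHS transforms to (s^2 - 2*s + 3)Y - (2).
The right side is L{sin(3*t)} = 3/(s^2 + 9).
So (s^2 - 2*s + 3)Y = 3/(s^2 + 9) + (2).
Isolate Y and clear denominators.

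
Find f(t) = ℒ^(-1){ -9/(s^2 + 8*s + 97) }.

Rewrite the denominator: s^2 + 8*s + 97 = (s + 4)^2 + 81.
The form in (s + 4) signals a first-shifting-theorem factor e^(-4t).
Since L{sin(9t)} = 9/(s^2 + 81), the inverse is exp(-4*t)*sin(9*t), scaled by -1.

f(t) = -exp(-4*t)*sin(9*t)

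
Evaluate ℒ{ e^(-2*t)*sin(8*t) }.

8/((s + 2)^2 + 64)

L{sin(8t)} = 8/(s^2 + 64).
By the first shifting theorem, multiplying by e^(-2t) replaces s with s + 2.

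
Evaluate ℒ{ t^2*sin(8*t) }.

16*(3*s^2 - 64)/(s^2 + 64)^3

L{sin(8t)} = 8/(s^2 + 64).
Then apply L{t^2·g(t)} = (-1)^2 d^2/ds^2[G(s)] with G(s) = 8/(s^2 + 64):
differentiating 2 times and applying the sign gives 16*(3*s^2 - 64)/(s^2 + 64)^3.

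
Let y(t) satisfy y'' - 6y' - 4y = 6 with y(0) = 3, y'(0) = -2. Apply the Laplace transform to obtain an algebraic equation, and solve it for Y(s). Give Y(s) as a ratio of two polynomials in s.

Y(s) = (3*s^2 - 20*s + 6)/(s^3 - 6*s^2 - 4*s)

Apply the Laplace transform to the equation.
Using L{y''} = s^2 Y - s·y(0) - y'(0) and L{y'} = sY - y(0), with y(0) = 3, y'(0) = -2, the left side becomes (s^2 - 6*s - 4)Y - (3*s - 20).
The right side is L{6} = 6/s.
So (s^2 - 6*s - 4)Y = 6/s + (3*s - 20).
Isolate Y and clear denominators.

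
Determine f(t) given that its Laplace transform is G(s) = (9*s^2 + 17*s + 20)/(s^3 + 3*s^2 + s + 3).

f(t) = 5*sin(t) + 4*cos(t) + 5*exp(-3*t)

Factor the denominator: s^3 + 3*s^2 + s + 3 = (s + 3)*(s^2 + 1).
Partial fraction decomposition gives [5/(s + 3)] + [4*s/(s^2 + 1)] + [5/(s^2 + 1)].
Invert each term: 5/(s + 3) ↔ 5e^(-3t); 4·s/(s^2 + 1) ↔ 4cos(t); 5·1/(s^2 + 1) ↔ 5sin(t).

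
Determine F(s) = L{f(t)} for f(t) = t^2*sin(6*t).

F(s) = 36*(s^2 - 12)/(s^2 + 36)^3

L{sin(6t)} = 6/(s^2 + 36).
Then apply L{t^2·g(t)} = (-1)^2 d^2/ds^2[G(s)] with G(s) = 6/(s^2 + 36):
differentiating 2 times and applying the sign gives 36*(s^2 - 12)/(s^2 + 36)^3.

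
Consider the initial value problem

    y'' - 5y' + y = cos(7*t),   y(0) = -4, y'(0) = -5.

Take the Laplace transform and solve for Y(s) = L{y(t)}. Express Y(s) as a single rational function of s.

Y(s) = (-4*s^3 + 15*s^2 - 195*s + 735)/(s^4 - 5*s^3 + 50*s^2 - 245*s + 49)

Take the Laplace transform of both sides.
With L{y''} = s^2 Y - s·y(0) - y'(0) and L{y'} = sY - y(0), with y(0) = -4, y'(0) = -5: the LHS transforms to (s^2 - 5*s + 1)Y - (-4*s + 15).
The right side is L{cos(7*t)} = s/(s^2 + 49).
So (s^2 - 5*s + 1)Y = s/(s^2 + 49) + (-4*s + 15).
Divide through and combine into a single rational function.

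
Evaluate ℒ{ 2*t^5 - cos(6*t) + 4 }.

-s/(s^2 + 36) + 4/s + 240/s^6

The transform is linear, so treat each term independently.
(-1)·[L{cos(6t)} = s/(s^2 + 36)]; (2)·[L{t^5} = 5!/s^6 = 120/s^6]; L{4} = 4/s.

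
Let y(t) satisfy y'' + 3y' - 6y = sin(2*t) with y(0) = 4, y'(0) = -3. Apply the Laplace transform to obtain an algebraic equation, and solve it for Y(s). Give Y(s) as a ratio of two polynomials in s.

Laplace-transform each side.
The derivative rules (L{y''} = s^2 Y - s·y(0) - y'(0) and L{y'} = sY - y(0), with y(0) = 4, y'(0) = -3) turn the left side into (s^2 + 3*s - 6)Y - (4*s + 9).
The right side is L{sin(2*t)} = 2/(s^2 + 4).
So (s^2 + 3*s - 6)Y = 2/(s^2 + 4) + (4*s + 9).
Divide through and combine into a single rational function.

Y(s) = (4*s^3 + 9*s^2 + 16*s + 38)/(s^4 + 3*s^3 - 2*s^2 + 12*s - 24)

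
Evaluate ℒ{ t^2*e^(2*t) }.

L{e^(2t)} = 1/(s - 2).
Then apply L{t^2·g(t)} = (-1)^2 d^2/ds^2[G(s)] with G(s) = 1/(s - 2):
differentiating 2 times and applying the sign gives 2/(s - 2)^3.

2/(s - 2)^3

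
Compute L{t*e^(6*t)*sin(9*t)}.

L{sin(9t)} = 9/(s^2 + 81).
Multiplying by e^(6t) shifts s → s - 6, so L{e^(6*t)*sin(9*t)} = 9/((s - 6)^2 + 81).
Then apply L{t·g(t)} = -d/ds[G(s)] with G(s) = 9/((s - 6)^2 + 81):
differentiating 1 time and applying the sign gives 18*(s - 6)/(s^2 - 12*s + 117)^2.

18*(s - 6)/(s^2 - 12*s + 117)^2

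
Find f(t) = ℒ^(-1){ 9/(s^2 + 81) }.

f(t) = sin(9*t)

Since L{sin(9t)} = 9/(s^2 + 81), the inverse is sin(9*t).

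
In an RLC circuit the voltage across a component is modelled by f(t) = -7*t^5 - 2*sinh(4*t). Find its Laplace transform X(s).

X(s) = -8/(s^2 - 16) - 840/s^6

The transform is linear, so treat each term independently.
(-2)·[L{sinh(4t)} = 4/(s^2 - 16)]; (-7)·[L{t^5} = 5!/s^6 = 120/s^6].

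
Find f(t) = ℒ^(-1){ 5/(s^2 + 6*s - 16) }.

f(t) = exp(-3*t)*sinh(5*t)

Rewrite the denominator: s^2 + 6*s - 16 = (s + 3)^2 - 25.
The form in (s + 3) signals a first-shifting-theorem factor e^(-3t).
Since L{sinh(5t)} = 5/(s^2 - 25), the inverse is exp(-3*t)*sinh(5*t).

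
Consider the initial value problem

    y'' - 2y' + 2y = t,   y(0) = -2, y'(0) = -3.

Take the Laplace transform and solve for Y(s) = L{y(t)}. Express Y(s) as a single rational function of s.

Y(s) = (-2*s^3 + s^2 + 1)/(s^4 - 2*s^3 + 2*s^2)

Laplace-transform each side.
The derivative rules (L{y''} = s^2 Y - s·y(0) - y'(0) and L{y'} = sY - y(0), with y(0) = -2, y'(0) = -3) turn the left side into (s^2 - 2*s + 2)Y - (-2*s + 1).
The right side is L{t} = s^(-2).
So (s^2 - 2*s + 2)Y = s^(-2) + (-2*s + 1).
Solve for Y(s) and write it as one ratio of polynomials.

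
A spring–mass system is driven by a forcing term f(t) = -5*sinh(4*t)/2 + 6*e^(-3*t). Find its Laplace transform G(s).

Apply the Laplace transform termwise.
(6)·[L{e^(-3t)} = 1/(s + 3)]; (-5/2)·[L{sinh(4t)} = 4/(s^2 - 16)].

G(s) = -10/(s^2 - 16) + 6/(s + 3)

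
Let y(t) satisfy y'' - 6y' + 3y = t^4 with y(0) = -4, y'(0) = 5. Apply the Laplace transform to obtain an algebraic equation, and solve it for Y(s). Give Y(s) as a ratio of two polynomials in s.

Y(s) = (-4*s^6 + 29*s^5 + 24)/(s^7 - 6*s^6 + 3*s^5)

Transform both sides with L{·}.
The derivative rules (L{y''} = s^2 Y - s·y(0) - y'(0) and L{y'} = sY - y(0), with y(0) = -4, y'(0) = 5) turn the left side into (s^2 - 6*s + 3)Y - (-4*s + 29).
The right side is L{t^4} = 24/s^5.
So (s^2 - 6*s + 3)Y = 24/s^5 + (-4*s + 29).
Solve for Y(s) and write it as one ratio of polynomials.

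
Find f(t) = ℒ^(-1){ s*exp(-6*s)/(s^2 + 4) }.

The factor e^(-6s) signals a time shift by c = 6 (second shifting theorem).
L{cos(2t)} = s/(s^2 + 4), so L^-1{s/(s^2 + 4)} = cos(2*t).
Hence the inverse is u(t - 6) times that function evaluated at t - 6.

f(t) = Heaviside(t - 6)*(cos(2*t - 12))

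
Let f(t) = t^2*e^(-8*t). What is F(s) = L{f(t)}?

F(s) = 2/(s + 8)^3

L{e^(-8t)} = 1/(s + 8).
Then apply L{t^2·g(t)} = (-1)^2 d^2/ds^2[G(s)] with G(s) = 1/(s + 8):
differentiating 2 times and applying the sign gives 2/(s + 8)^3.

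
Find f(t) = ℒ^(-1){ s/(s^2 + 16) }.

Since L{cos(4t)} = s/(s^2 + 16), the inverse is cos(4*t).

f(t) = cos(4*t)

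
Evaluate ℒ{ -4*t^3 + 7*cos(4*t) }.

7*s/(s^2 + 16) - 24/s^4

By linearity of the Laplace transform, transform each term separately.
(-4)·[L{t^3} = 3!/s^4 = 6/s^4]; (7)·[L{cos(4t)} = s/(s^2 + 16)].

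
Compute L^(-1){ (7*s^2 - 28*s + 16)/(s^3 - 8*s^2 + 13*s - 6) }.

t*exp(t) + 4*exp(6*t) + 3*exp(t)

Factor the denominator: s^3 - 8*s^2 + 13*s - 6 = (s - 6)*(s - 1)^2.
Partial fraction decomposition gives [3/(s - 1)] + [(s - 1)^(-2)] + [4/(s - 6)].
Invert each term: 3/(s - 1) ↔ 3e^(t); 1/(s - 1)^2 ↔ t·e^(t); 4/(s - 6) ↔ 4e^(6t).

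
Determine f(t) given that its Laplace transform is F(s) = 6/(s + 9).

f(t) = 6*exp(-9*t)

Since L{e^(-9t)} = 1/(s + 9), the inverse is e^(-9*t), scaled by 6.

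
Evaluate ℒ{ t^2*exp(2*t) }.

L{e^(2t)} = 1/(s - 2).
Then apply L{t^2·g(t)} = (-1)^2 d^2/ds^2[G(s)] with G(s) = 1/(s - 2):
differentiating 2 times and applying the sign gives 2/(s - 2)^3.

2/(s - 2)^3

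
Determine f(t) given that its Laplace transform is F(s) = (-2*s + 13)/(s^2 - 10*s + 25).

f(t) = 3*t*exp(5*t) - 2*exp(5*t)

Factor the denominator: s^2 - 10*s + 25 = (s - 5)^2.
Partial fraction decomposition gives [-2/(s - 5)] + [3/(s - 5)^2].
Invert each term: -2/(s - 5) ↔ -2e^(5t); 3/(s - 5)^2 ↔ 3t·e^(5t).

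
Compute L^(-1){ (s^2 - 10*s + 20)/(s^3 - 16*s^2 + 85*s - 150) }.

Factor the denominator: s^3 - 16*s^2 + 85*s - 150 = (s - 6)*(s - 5)^2.
Partial fraction decomposition gives [5/(s - 5)] + [5/(s - 5)^2] + [-4/(s - 6)].
Invert each term: 5/(s - 5) ↔ 5e^(5t); 5/(s - 5)^2 ↔ 5t·e^(5t); -4/(s - 6) ↔ -4e^(6t).

5*t*exp(5*t) - 4*exp(6*t) + 5*exp(5*t)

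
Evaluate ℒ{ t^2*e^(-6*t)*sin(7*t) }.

L{sin(7t)} = 7/(s^2 + 49).
Multiplying by e^(-6t) shifts s → s + 6, so L{e^(-6*t)*sin(7*t)} = 7/((s + 6)^2 + 49).
Then apply L{t^2·g(t)} = (-1)^2 d^2/ds^2[G(s)] with G(s) = 7/((s + 6)^2 + 49):
differentiating 2 times and applying the sign gives 14*(3*s^2 + 36*s + 59)/(s^2 + 12*s + 85)^3.

14*(3*s^2 + 36*s + 59)/(s^2 + 12*s + 85)^3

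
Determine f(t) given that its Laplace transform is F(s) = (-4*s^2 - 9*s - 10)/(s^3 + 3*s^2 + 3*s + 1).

f(t) = -5*t^2*exp(-t)/2 - t*exp(-t) - 4*exp(-t)

Factor the denominator: s^3 + 3*s^2 + 3*s + 1 = (s + 1)^3.
Partial fraction decomposition gives [-4/(s + 1)] + [-1/(s + 1)^2] + [-5/(s + 1)^3].
Invert each term: -4/(s + 1) ↔ -4e^(-t); -1/(s + 1)^2 ↔ -t·e^(-t); -5/(s + 1)^3 ↔ (-5/2)t^2·e^(-t).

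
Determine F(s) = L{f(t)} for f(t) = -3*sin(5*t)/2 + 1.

F(s) = -15/(2*(s^2 + 25)) + 1/s

Apply the Laplace transform termwise.
(-3/2)·[L{sin(5t)} = 5/(s^2 + 25)]; L{1} = 1/s.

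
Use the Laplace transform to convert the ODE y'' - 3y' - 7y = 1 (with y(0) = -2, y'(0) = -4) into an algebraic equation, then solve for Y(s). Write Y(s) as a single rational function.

Transform both sides with L{·}.
With L{y''} = s^2 Y - s·y(0) - y'(0) and L{y'} = sY - y(0), with y(0) = -2, y'(0) = -4: the LHS transforms to (s^2 - 3*s - 7)Y - (-2*s + 2).
The right side is L{1} = 1/s.
So (s^2 - 3*s - 7)Y = 1/s + (-2*s + 2).
Isolate Y and clear denominators.

Y(s) = (-2*s^2 + 2*s + 1)/(s^3 - 3*s^2 - 7*s)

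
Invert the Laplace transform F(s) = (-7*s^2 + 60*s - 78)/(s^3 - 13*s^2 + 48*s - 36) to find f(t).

f(t) = 6*t*exp(6*t) - 6*exp(6*t) - exp(t)

Factor the denominator: s^3 - 13*s^2 + 48*s - 36 = (s - 6)^2*(s - 1).
Partial fraction decomposition gives [-6/(s - 6)] + [6/(s - 6)^2] + [-1/(s - 1)].
Invert each term: -6/(s - 6) ↔ -6e^(6t); 6/(s - 6)^2 ↔ 6t·e^(6t); -1/(s - 1) ↔ -e^(t).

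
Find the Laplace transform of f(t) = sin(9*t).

L{sin(9t)} = 9/(s^2 + 81).

9/(s^2 + 81)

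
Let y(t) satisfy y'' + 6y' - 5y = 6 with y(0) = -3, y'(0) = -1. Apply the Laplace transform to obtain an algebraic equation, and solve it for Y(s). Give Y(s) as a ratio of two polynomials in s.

Transform both sides with L{·}.
Using L{y''} = s^2 Y - s·y(0) - y'(0) and L{y'} = sY - y(0), with y(0) = -3, y'(0) = -1, the left side becomes (s^2 + 6*s - 5)Y - (-3*s - 19).
The right side is L{6} = 6/s.
So (s^2 + 6*s - 5)Y = 6/s + (-3*s - 19).
Isolate Y and clear denominators.

Y(s) = (-3*s^2 - 19*s + 6)/(s^3 + 6*s^2 - 5*s)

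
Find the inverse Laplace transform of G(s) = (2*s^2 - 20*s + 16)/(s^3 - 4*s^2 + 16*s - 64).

Factor the denominator: s^3 - 4*s^2 + 16*s - 64 = (s - 4)*(s^2 + 16).
Partial fraction decomposition gives [-1/(s - 4)] + [3*s/(s^2 + 16)] + [-8/(s^2 + 16)].
Invert each term: -1/(s - 4) ↔ -e^(4t); 3·s/(s^2 + 16) ↔ 3cos(4t); -2·4/(s^2 + 16) ↔ -2sin(4t).

-exp(4*t) - 2*sin(4*t) + 3*cos(4*t)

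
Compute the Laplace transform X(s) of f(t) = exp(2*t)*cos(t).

X(s) = (s - 2)/((s - 2)^2 + 1)

L{cos(t)} = s/(s^2 + 1).
By the first shifting theorem, multiplying by e^(2t) replaces s with s - 2.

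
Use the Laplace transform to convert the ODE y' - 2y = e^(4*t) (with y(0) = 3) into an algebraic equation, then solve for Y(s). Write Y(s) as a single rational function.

Take the Laplace transform of both sides.
The derivative rules (L{y'} = sY - y(0) = sY - 3) turn the left side into (s - 2)Y - (3).
The right side is L{e^(4*t)} = 1/(s - 4).
So (s - 2)Y = 1/(s - 4) + (3).
Solve for Y(s) and write it as one ratio of polynomials.

Y(s) = (3*s - 11)/(s^2 - 6*s + 8)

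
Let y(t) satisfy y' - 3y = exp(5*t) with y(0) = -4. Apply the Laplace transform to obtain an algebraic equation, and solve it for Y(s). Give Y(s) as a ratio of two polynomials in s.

Y(s) = (-4*s + 21)/(s^2 - 8*s + 15)

Take the Laplace transform of both sides.
The derivative rules (L{y'} = sY - y(0) = sY - (-4)) turn the left side into (s - 3)Y - (-4).
The right side is L{exp(5*t)} = 1/(s - 5).
So (s - 3)Y = 1/(s - 5) + (-4).
Solve for Y(s) and write it as one ratio of polynomials.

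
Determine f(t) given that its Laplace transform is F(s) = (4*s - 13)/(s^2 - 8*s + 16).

Factor the denominator: s^2 - 8*s + 16 = (s - 4)^2.
Partial fraction decomposition gives [4/(s - 4)] + [3/(s - 4)^2].
Invert each term: 4/(s - 4) ↔ 4e^(4t); 3/(s - 4)^2 ↔ 3t·e^(4t).

f(t) = 3*t*exp(4*t) + 4*exp(4*t)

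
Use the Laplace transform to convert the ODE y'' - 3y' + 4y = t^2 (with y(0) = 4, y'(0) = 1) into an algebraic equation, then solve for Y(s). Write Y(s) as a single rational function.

Take the Laplace transform of both sides.
Using L{y''} = s^2 Y - s·y(0) - y'(0) and L{y'} = sY - y(0), with y(0) = 4, y'(0) = 1, the left side becomes (s^2 - 3*s + 4)Y - (4*s - 11).
The right side is L{t^2} = 2/s^3.
So (s^2 - 3*s + 4)Y = 2/s^3 + (4*s - 11).
Solve for Y(s) and write it as one ratio of polynomials.

Y(s) = (4*s^4 - 11*s^3 + 2)/(s^5 - 3*s^4 + 4*s^3)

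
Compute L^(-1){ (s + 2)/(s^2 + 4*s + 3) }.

Rewrite the denominator: s^2 + 4*s + 3 = (s + 2)^2 - 1.
The form in (s + 2) signals a first-shifting-theorem factor e^(-2t).
Since L{cosh(t)} = s/(s^2 - 1), the inverse is exp(-2*t)*cosh(t).

exp(-2*t)*cosh(t)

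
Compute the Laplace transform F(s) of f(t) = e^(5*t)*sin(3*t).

F(s) = 3/((s - 5)^2 + 9)

L{sin(3t)} = 3/(s^2 + 9).
By the first shifting theorem, multiplying by e^(5t) replaces s with s - 5.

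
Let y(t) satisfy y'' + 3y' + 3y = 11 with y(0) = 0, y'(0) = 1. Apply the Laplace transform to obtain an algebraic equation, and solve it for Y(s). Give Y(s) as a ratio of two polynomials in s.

Transform both sides with L{·}.
With L{y''} = s^2 Y - s·y(0) - y'(0) and L{y'} = sY - y(0), with y(0) = 0, y'(0) = 1: the LHS transforms to (s^2 + 3*s + 3)Y - (1).
The right side is L{11} = 11/s.
So (s^2 + 3*s + 3)Y = 11/s + (1).
Solve for Y(s) and write it as one ratio of polynomials.

Y(s) = (s + 11)/(s^3 + 3*s^2 + 3*s)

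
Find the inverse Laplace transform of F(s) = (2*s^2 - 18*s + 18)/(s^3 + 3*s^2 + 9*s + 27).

Factor the denominator: s^3 + 3*s^2 + 9*s + 27 = (s + 3)*(s^2 + 9).
Partial fraction decomposition gives [5/(s + 3)] + [-3*s/(s^2 + 9)] + [-9/(s^2 + 9)].
Invert each term: 5/(s + 3) ↔ 5e^(-3t); -3·s/(s^2 + 9) ↔ -3cos(3t); -3·3/(s^2 + 9) ↔ -3sin(3t).

-3*sin(3*t) - 3*cos(3*t) + 5*exp(-3*t)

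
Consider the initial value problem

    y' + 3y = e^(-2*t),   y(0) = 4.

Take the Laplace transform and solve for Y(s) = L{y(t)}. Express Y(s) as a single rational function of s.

Apply the Laplace transform to the equation.
With L{y'} = sY - y(0) = sY - 4: the LHS transforms to (s + 3)Y - (4).
The right side is L{e^(-2*t)} = 1/(s + 2).
So (s + 3)Y = 1/(s + 2) + (4).
Divide through and combine into a single rational function.

Y(s) = (4*s + 9)/(s^2 + 5*s + 6)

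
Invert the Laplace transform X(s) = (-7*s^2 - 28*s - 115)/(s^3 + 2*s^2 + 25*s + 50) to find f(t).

f(t) = -4*sin(5*t) - 4*cos(5*t) - 3*exp(-2*t)

Factor the denominator: s^3 + 2*s^2 + 25*s + 50 = (s + 2)*(s^2 + 25).
Partial fraction decomposition gives [-3/(s + 2)] + [-4*s/(s^2 + 25)] + [-20/(s^2 + 25)].
Invert each term: -3/(s + 2) ↔ -3e^(-2t); -4·s/(s^2 + 25) ↔ -4cos(5t); -4·5/(s^2 + 25) ↔ -4sin(5t).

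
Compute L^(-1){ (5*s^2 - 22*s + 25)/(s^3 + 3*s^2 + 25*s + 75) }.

-5*sin(5*t) + cos(5*t) + 4*exp(-3*t)

Factor the denominator: s^3 + 3*s^2 + 25*s + 75 = (s + 3)*(s^2 + 25).
Partial fraction decomposition gives [4/(s + 3)] + [s/(s^2 + 25)] + [-25/(s^2 + 25)].
Invert each term: 4/(s + 3) ↔ 4e^(-3t); 1·s/(s^2 + 25) ↔ cos(5t); -5·5/(s^2 + 25) ↔ -5sin(5t).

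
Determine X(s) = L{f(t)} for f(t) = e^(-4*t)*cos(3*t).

X(s) = (s + 4)/((s + 4)^2 + 9)

L{cos(3t)} = s/(s^2 + 9).
By the first shifting theorem, multiplying by e^(-4t) replaces s with s + 4.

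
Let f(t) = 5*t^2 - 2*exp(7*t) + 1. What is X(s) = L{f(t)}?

The transform is linear, so treat each term independently.
(5)·[L{t^2} = 2!/s^3 = 2/s^3]; L{1} = 1/s; (-2)·[L{e^(7t)} = 1/(s - 7)].

X(s) = -2/(s - 7) + 1/s + 10/s^3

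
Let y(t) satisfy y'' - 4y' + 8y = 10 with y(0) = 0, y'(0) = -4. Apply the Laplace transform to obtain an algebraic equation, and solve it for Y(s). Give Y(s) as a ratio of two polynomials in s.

Take the Laplace transform of both sides.
The derivative rules (L{y''} = s^2 Y - s·y(0) - y'(0) and L{y'} = sY - y(0), with y(0) = 0, y'(0) = -4) turn the left side into (s^2 - 4*s + 8)Y - (-4).
The right side is L{10} = 10/s.
So (s^2 - 4*s + 8)Y = 10/s + (-4).
Isolate Y and clear denominators.

Y(s) = (-4*s + 10)/(s^3 - 4*s^2 + 8*s)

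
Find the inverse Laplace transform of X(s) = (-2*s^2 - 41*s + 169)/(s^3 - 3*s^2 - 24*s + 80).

Factor the denominator: s^3 - 3*s^2 - 24*s + 80 = (s - 4)^2*(s + 5).
Partial fraction decomposition gives [-6/(s - 4)] + [-3/(s - 4)^2] + [4/(s + 5)].
Invert each term: -6/(s - 4) ↔ -6e^(4t); -3/(s - 4)^2 ↔ -3t·e^(4t); 4/(s + 5) ↔ 4e^(-5t).

-3*t*exp(4*t) - 6*exp(4*t) + 4*exp(-5*t)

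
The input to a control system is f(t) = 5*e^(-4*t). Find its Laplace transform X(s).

X(s) = 5/(s + 4)

L{5} = 5/s.
By the first shifting theorem, multiplying by e^(-4t) replaces s with s + 4.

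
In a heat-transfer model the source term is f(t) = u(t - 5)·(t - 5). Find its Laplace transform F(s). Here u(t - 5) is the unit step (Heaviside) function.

By the second shifting theorem, L{u(t - c)·g(t - c)} = e^(-cs)·G(s) with c = 5 and G(s) = L{g(t)}.
L{t} = 1!/s^2 = 1/s^2.

F(s) = exp(-5*s)/s^2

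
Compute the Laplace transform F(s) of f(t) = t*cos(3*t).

L{cos(3t)} = s/(s^2 + 9).
Then apply L{t·g(t)} = -d/ds[G(s)] with G(s) = s/(s^2 + 9):
differentiating 1 time and applying the sign gives (s - 3)*(s + 3)/(s^2 + 9)^2.

F(s) = (s - 3)*(s + 3)/(s^2 + 9)^2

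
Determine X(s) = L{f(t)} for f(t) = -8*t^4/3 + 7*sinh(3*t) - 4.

By linearity of the Laplace transform, transform each term separately.
(-8/3)·[L{t^4} = 4!/s^5 = 24/s^5]; (7)·[L{sinh(3t)} = 3/(s^2 - 9)]; L{-4} = -4/s.

X(s) = 21/(s^2 - 9) - 4/s - 64/s^5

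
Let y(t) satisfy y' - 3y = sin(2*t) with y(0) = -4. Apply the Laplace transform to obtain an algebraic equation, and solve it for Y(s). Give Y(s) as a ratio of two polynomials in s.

Take the Laplace transform of both sides.
With L{y'} = sY - y(0) = sY - (-4): the LHS transforms to (s - 3)Y - (-4).
The right side is L{sin(2*t)} = 2/(s^2 + 4).
So (s - 3)Y = 2/(s^2 + 4) + (-4).
Isolate Y and clear denominators.

Y(s) = (-4*s^2 - 14)/(s^3 - 3*s^2 + 4*s - 12)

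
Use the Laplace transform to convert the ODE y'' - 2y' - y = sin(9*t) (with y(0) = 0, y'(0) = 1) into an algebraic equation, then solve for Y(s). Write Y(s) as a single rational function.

Transform both sides with L{·}.
Using L{y''} = s^2 Y - s·y(0) - y'(0) and L{y'} = sY - y(0), with y(0) = 0, y'(0) = 1, the left side becomes (s^2 - 2*s - 1)Y - (1).
The right side is L{sin(9*t)} = 9/(s^2 + 81).
So (s^2 - 2*s - 1)Y = 9/(s^2 + 81) + (1).
Solve for Y(s) and write it as one ratio of polynomials.

Y(s) = (s^2 + 90)/(s^4 - 2*s^3 + 80*s^2 - 162*s - 81)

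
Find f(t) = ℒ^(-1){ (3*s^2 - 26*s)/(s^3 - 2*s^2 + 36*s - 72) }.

f(t) = -exp(2*t) - 3*sin(6*t) + 4*cos(6*t)

Factor the denominator: s^3 - 2*s^2 + 36*s - 72 = (s - 2)*(s^2 + 36).
Partial fraction decomposition gives [-1/(s - 2)] + [4*s/(s^2 + 36)] + [-18/(s^2 + 36)].
Invert each term: -1/(s - 2) ↔ -e^(2t); 4·s/(s^2 + 36) ↔ 4cos(6t); -3·6/(s^2 + 36) ↔ -3sin(6t).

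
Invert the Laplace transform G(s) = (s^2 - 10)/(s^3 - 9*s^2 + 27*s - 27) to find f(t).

Factor the denominator: s^3 - 9*s^2 + 27*s - 27 = (s - 3)^3.
Partial fraction decomposition gives [1/(s - 3)] + [6/(s - 3)^2] + [-1/(s - 3)^3].
Invert each term: 1/(s - 3) ↔ e^(3t); 6/(s - 3)^2 ↔ 6t·e^(3t); -1/(s - 3)^3 ↔ (-1/2)t^2·e^(3t).

f(t) = -t^2*exp(3*t)/2 + 6*t*exp(3*t) + exp(3*t)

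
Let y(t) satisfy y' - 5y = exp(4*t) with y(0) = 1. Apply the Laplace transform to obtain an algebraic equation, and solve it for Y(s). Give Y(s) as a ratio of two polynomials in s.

Transform both sides with L{·}.
With L{y'} = sY - y(0) = sY - 1: the LHS transforms to (s - 5)Y - (1).
The right side is L{exp(4*t)} = 1/(s - 4).
So (s - 5)Y = 1/(s - 4) + (1).
Divide through and combine into a single rational function.

Y(s) = (s - 3)/(s^2 - 9*s + 20)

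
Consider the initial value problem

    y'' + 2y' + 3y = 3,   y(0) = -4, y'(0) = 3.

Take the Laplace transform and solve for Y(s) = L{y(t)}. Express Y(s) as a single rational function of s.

Y(s) = (-4*s^2 - 5*s + 3)/(s^3 + 2*s^2 + 3*s)

Laplace-transform each side.
The derivative rules (L{y''} = s^2 Y - s·y(0) - y'(0) and L{y'} = sY - y(0), with y(0) = -4, y'(0) = 3) turn the left side into (s^2 + 2*s + 3)Y - (-4*s - 5).
The right side is L{3} = 3/s.
So (s^2 + 2*s + 3)Y = 3/s + (-4*s - 5).
Isolate Y and clear denominators.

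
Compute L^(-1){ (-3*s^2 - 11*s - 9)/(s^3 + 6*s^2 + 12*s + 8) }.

t^2*exp(-2*t)/2 + t*exp(-2*t) - 3*exp(-2*t)

Factor the denominator: s^3 + 6*s^2 + 12*s + 8 = (s + 2)^3.
Partial fraction decomposition gives [-3/(s + 2)] + [(s + 2)^(-2)] + [(s + 2)^(-3)].
Invert each term: -3/(s + 2) ↔ -3e^(-2t); 1/(s + 2)^2 ↔ t·e^(-2t); 1/(s + 2)^3 ↔ (1/2)t^2·e^(-2t).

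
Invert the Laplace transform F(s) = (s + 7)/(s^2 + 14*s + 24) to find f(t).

f(t) = exp(-7*t)*cosh(5*t)

Rewrite the denominator: s^2 + 14*s + 24 = (s + 7)^2 - 25.
The form in (s + 7) signals a first-shifting-theorem factor e^(-7t).
Since L{cosh(5t)} = s/(s^2 - 25), the inverse is e^(-7*t)*cosh(5*t).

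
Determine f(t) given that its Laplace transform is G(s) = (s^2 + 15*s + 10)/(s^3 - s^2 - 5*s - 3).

f(t) = t*exp(-t) + 4*exp(3*t) - 3*exp(-t)

Factor the denominator: s^3 - s^2 - 5*s - 3 = (s - 3)*(s + 1)^2.
Partial fraction decomposition gives [-3/(s + 1)] + [(s + 1)^(-2)] + [4/(s - 3)].
Invert each term: -3/(s + 1) ↔ -3e^(-t); 1/(s + 1)^2 ↔ t·e^(-t); 4/(s - 3) ↔ 4e^(3t).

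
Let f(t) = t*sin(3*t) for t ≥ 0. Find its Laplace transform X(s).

X(s) = 6*s/(s^2 + 9)^2

L{sin(3t)} = 3/(s^2 + 9).
Then apply L{t·g(t)} = -d/ds[G(s)] with G(s) = 3/(s^2 + 9):
differentiating 1 time and applying the sign gives 6*s/(s^2 + 9)^2.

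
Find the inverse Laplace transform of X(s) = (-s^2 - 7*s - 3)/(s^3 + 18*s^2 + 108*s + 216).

Factor the denominator: s^3 + 18*s^2 + 108*s + 216 = (s + 6)^3.
Partial fraction decomposition gives [-1/(s + 6)] + [5/(s + 6)^2] + [3/(s + 6)^3].
Invert each term: -1/(s + 6) ↔ -e^(-6t); 5/(s + 6)^2 ↔ 5t·e^(-6t); 3/(s + 6)^3 ↔ (3/2)t^2·e^(-6t).

3*t^2*exp(-6*t)/2 + 5*t*exp(-6*t) - exp(-6*t)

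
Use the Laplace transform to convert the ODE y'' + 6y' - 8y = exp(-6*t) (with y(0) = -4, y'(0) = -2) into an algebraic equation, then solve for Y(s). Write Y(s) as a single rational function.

Apply the Laplace transform to the equation.
Using L{y''} = s^2 Y - s·y(0) - y'(0) and L{y'} = sY - y(0), with y(0) = -4, y'(0) = -2, the left side becomes (s^2 + 6*s - 8)Y - (-4*s - 26).
The right side is L{exp(-6*t)} = 1/(s + 6).
So (s^2 + 6*s - 8)Y = 1/(s + 6) + (-4*s - 26).
Solve for Y(s) and write it as one ratio of polynomials.

Y(s) = (-4*s^2 - 50*s - 155)/(s^3 + 12*s^2 + 28*s - 48)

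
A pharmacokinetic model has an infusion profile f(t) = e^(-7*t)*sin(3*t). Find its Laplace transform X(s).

L{sin(3t)} = 3/(s^2 + 9).
By the first shifting theorem, multiplying by e^(-7t) replaces s with s + 7.

X(s) = 3/((s + 7)^2 + 9)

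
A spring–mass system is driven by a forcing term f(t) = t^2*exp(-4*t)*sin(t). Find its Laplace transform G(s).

L{sin(t)} = 1/(s^2 + 1).
Multiplying by e^(-4t) shifts s → s + 4, so L{exp(-4*t)*sin(t)} = 1/((s + 4)^2 + 1).
Then apply L{t^2·g(t)} = (-1)^2 d^2/ds^2[H(s)] with H(s) = 1/((s + 4)^2 + 1):
differentiating 2 times and applying the sign gives 2*(3*s^2 + 24*s + 47)/(s^2 + 8*s + 17)^3.

G(s) = 2*(3*s^2 + 24*s + 47)/(s^2 + 8*s + 17)^3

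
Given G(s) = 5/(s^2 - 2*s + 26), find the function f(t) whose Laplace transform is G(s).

Rewrite the denominator: s^2 - 2*s + 26 = (s - 1)^2 + 25.
The form in (s - 1) signals a first-shifting-theorem factor e^(t).
Since L{sin(5t)} = 5/(s^2 + 25), the inverse is e^(t)*sin(5*t).

f(t) = exp(t)*sin(5*t)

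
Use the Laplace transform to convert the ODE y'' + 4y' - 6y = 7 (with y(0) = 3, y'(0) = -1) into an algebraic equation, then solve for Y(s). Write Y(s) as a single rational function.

Apply the Laplace transform to the equation.
The derivative rules (L{y''} = s^2 Y - s·y(0) - y'(0) and L{y'} = sY - y(0), with y(0) = 3, y'(0) = -1) turn the left side into (s^2 + 4*s - 6)Y - (3*s + 11).
The right side is L{7} = 7/s.
So (s^2 + 4*s - 6)Y = 7/s + (3*s + 11).
Isolate Y and clear denominators.

Y(s) = (3*s^2 + 11*s + 7)/(s^3 + 4*s^2 - 6*s)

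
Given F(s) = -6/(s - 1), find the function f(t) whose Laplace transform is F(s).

f(t) = -6*exp(t)

Since L{e^(t)} = 1/(s - 1), the inverse is e^(t), scaled by -6.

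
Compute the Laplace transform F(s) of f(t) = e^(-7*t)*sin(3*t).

F(s) = 3/((s + 7)^2 + 9)

L{sin(3t)} = 3/(s^2 + 9).
By the first shifting theorem, multiplying by e^(-7t) replaces s with s + 7.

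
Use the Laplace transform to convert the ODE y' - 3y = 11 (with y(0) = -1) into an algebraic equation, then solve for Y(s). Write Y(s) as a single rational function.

Laplace-transform each side.
Using L{y'} = sY - y(0) = sY - (-1), the left side becomes (s - 3)Y - (-1).
The right side is L{11} = 11/s.
So (s - 3)Y = 11/s + (-1).
Divide through and combine into a single rational function.

Y(s) = (-s + 11)/(s^2 - 3*s)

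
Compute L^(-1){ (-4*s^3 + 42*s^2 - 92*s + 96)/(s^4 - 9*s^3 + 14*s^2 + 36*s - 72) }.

Factor the denominator: s^4 - 9*s^3 + 14*s^2 + 36*s - 72 = (s - 6)*(s - 3)*(s - 2)*(s + 2).
Partial fraction decomposition gives [-3/(s + 2)] + [2/(s - 6)] + [3/(s - 2)] + [-6/(s - 3)].
Invert each term: -3/(s + 2) ↔ -3e^(-2t); 2/(s - 6) ↔ 2e^(6t); 3/(s - 2) ↔ 3e^(2t); -6/(s - 3) ↔ -6e^(3t).

2*exp(6*t) - 6*exp(3*t) + 3*exp(2*t) - 3*exp(-2*t)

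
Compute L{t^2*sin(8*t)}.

L{sin(8t)} = 8/(s^2 + 64).
Then apply L{t^2·g(t)} = (-1)^2 d^2/ds^2[G(s)] with G(s) = 8/(s^2 + 64):
differentiating 2 times and applying the sign gives 16*(3*s^2 - 64)/(s^2 + 64)^3.

16*(3*s^2 - 64)/(s^2 + 64)^3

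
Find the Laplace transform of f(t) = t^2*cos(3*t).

2*s*(s^2 - 27)/(s^2 + 9)^3

L{cos(3t)} = s/(s^2 + 9).
Then apply L{t^2·g(t)} = (-1)^2 d^2/ds^2[G(s)] with G(s) = s/(s^2 + 9):
differentiating 2 times and applying the sign gives 2*s*(s^2 - 27)/(s^2 + 9)^3.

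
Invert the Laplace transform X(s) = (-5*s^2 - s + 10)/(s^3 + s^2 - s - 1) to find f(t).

f(t) = -3*t*exp(-t) + exp(t) - 6*exp(-t)

Factor the denominator: s^3 + s^2 - s - 1 = (s - 1)*(s + 1)^2.
Partial fraction decomposition gives [-6/(s + 1)] + [-3/(s + 1)^2] + [1/(s - 1)].
Invert each term: -6/(s + 1) ↔ -6e^(-t); -3/(s + 1)^2 ↔ -3t·e^(-t); 1/(s - 1) ↔ e^(t).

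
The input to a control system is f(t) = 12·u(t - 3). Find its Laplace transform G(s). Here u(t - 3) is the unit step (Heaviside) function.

G(s) = 12*exp(-3*s)/s

By the second shifting theorem, L{u(t - c)·g(t - c)} = e^(-cs)·H(s) with c = 3 and H(s) = L{g(t)}.
L{12} = 12/s.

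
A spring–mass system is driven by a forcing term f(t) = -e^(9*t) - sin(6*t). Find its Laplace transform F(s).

F(s) = -6/(s^2 + 36) - 1/(s - 9)

By linearity of the Laplace transform, transform each term separately.
(-1)·[L{sin(6t)} = 6/(s^2 + 36)]; (-1)·[L{e^(9t)} = 1/(s - 9)].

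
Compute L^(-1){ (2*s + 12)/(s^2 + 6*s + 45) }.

Complete the square in the denominator: s^2 + 6*s + 45 = (s + 3)^2 + 6^2.
Split the numerator to match: 2*s + 12 = 2·(s + 3) + 1·6.
Invert each term: 2·(s + 3)/((s + 3)^2 + 36) ↔ 2e^(-3t)cos(6t); 1·6/((s + 3)^2 + 36) ↔ e^(-3t)sin(6t).

exp(-3*t)*sin(6*t) + 2*exp(-3*t)*cos(6*t)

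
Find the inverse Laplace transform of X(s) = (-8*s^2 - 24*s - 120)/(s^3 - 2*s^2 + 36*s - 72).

Factor the denominator: s^3 - 2*s^2 + 36*s - 72 = (s - 2)*(s^2 + 36).
Partial fraction decomposition gives [-5/(s - 2)] + [-3*s/(s^2 + 36)] + [-30/(s^2 + 36)].
Invert each term: -5/(s - 2) ↔ -5e^(2t); -3·s/(s^2 + 36) ↔ -3cos(6t); -5·6/(s^2 + 36) ↔ -5sin(6t).

-5*exp(2*t) - 5*sin(6*t) - 3*cos(6*t)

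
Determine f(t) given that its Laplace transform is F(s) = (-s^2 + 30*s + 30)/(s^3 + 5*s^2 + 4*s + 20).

f(t) = 5*sin(2*t) + 4*cos(2*t) - 5*exp(-5*t)

Factor the denominator: s^3 + 5*s^2 + 4*s + 20 = (s + 5)*(s^2 + 4).
Partial fraction decomposition gives [-5/(s + 5)] + [4*s/(s^2 + 4)] + [10/(s^2 + 4)].
Invert each term: -5/(s + 5) ↔ -5e^(-5t); 4·s/(s^2 + 4) ↔ 4cos(2t); 5·2/(s^2 + 4) ↔ 5sin(2t).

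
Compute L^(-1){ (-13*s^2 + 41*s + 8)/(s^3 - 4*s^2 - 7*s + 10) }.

Factor the denominator: s^3 - 4*s^2 - 7*s + 10 = (s - 5)*(s - 1)*(s + 2).
Partial fraction decomposition gives [-6/(s + 2)] + [-4/(s - 5)] + [-3/(s - 1)].
Invert each term: -6/(s + 2) ↔ -6e^(-2t); -4/(s - 5) ↔ -4e^(5t); -3/(s - 1) ↔ -3e^(t).

-4*exp(5*t) - 3*exp(t) - 6*exp(-2*t)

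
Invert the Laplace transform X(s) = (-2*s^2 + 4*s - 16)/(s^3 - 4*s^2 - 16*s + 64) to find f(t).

Factor the denominator: s^3 - 4*s^2 - 16*s + 64 = (s - 4)^2*(s + 4).
Partial fraction decomposition gives [-1/(s - 4)] + [-4/(s - 4)^2] + [-1/(s + 4)].
Invert each term: -1/(s - 4) ↔ -e^(4t); -4/(s - 4)^2 ↔ -4t·e^(4t); -1/(s + 4) ↔ -e^(-4t).

f(t) = -4*t*exp(4*t) - exp(4*t) - exp(-4*t)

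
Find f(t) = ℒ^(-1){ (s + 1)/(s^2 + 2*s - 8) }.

f(t) = exp(-t)*cosh(3*t)

Rewrite the denominator: s^2 + 2*s - 8 = (s + 1)^2 - 9.
The form in (s + 1) signals a first-shifting-theorem factor e^(-t).
Since L{cosh(3t)} = s/(s^2 - 9), the inverse is e^(-t)*cosh(3*t).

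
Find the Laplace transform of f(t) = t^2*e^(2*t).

2/(s - 2)^3

L{e^(2t)} = 1/(s - 2).
Then apply L{t^2·g(t)} = (-1)^2 d^2/ds^2[G(s)] with G(s) = 1/(s - 2):
differentiating 2 times and applying the sign gives 2/(s - 2)^3.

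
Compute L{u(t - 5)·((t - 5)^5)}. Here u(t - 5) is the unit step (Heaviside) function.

By the second shifting theorem, L{u(t - c)·g(t - c)} = e^(-cs)·G(s) with c = 5 and G(s) = L{g(t)}.
L{t^5} = 5!/s^6 = 120/s^6.

120*exp(-5*s)/s^6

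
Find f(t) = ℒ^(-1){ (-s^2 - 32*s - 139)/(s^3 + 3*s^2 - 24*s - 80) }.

Factor the denominator: s^3 + 3*s^2 - 24*s - 80 = (s - 5)*(s + 4)^2.
Partial fraction decomposition gives [3/(s + 4)] + [3/(s + 4)^2] + [-4/(s - 5)].
Invert each term: 3/(s + 4) ↔ 3e^(-4t); 3/(s + 4)^2 ↔ 3t·e^(-4t); -4/(s - 5) ↔ -4e^(5t).

f(t) = 3*t*exp(-4*t) - 4*exp(5*t) + 3*exp(-4*t)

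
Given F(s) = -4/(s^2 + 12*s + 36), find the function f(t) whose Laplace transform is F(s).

f(t) = -4*t*exp(-6*t)

Rewrite the denominator: s^2 + 12*s + 36 = (s + 6)^2.
The form in (s + 6) signals a first-shifting-theorem factor e^(-6t).
Since L{t} = 1!/s^2 = 1/s^2, the inverse is t*e^(-6*t), scaled by -4.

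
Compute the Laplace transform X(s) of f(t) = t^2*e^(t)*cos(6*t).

X(s) = 2*(s - 1)*(s^2 - 2*s - 107)/(s^2 - 2*s + 37)^3

L{cos(6t)} = s/(s^2 + 36).
Multiplying by e^(t) shifts s → s - 1, so L{e^(t)*cos(6*t)} = (s - 1)/((s - 1)^2 + 36).
Then apply L{t^2·g(t)} = (-1)^2 d^2/ds^2[G(s)] with G(s) = (s - 1)/((s - 1)^2 + 36):
differentiating 2 times and applying the sign gives 2*(s - 1)*(s^2 - 2*s - 107)/(s^2 - 2*s + 37)^3.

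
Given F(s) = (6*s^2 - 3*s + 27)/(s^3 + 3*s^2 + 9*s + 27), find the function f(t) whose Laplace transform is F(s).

f(t) = -2*sin(3*t) + cos(3*t) + 5*exp(-3*t)

Factor the denominator: s^3 + 3*s^2 + 9*s + 27 = (s + 3)*(s^2 + 9).
Partial fraction decomposition gives [5/(s + 3)] + [s/(s^2 + 9)] + [-6/(s^2 + 9)].
Invert each term: 5/(s + 3) ↔ 5e^(-3t); 1·s/(s^2 + 9) ↔ cos(3t); -2·3/(s^2 + 9) ↔ -2sin(3t).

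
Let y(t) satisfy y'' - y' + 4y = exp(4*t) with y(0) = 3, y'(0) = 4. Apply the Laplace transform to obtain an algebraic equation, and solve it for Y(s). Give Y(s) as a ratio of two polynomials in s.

Laplace-transform each side.
The derivative rules (L{y''} = s^2 Y - s·y(0) - y'(0) and L{y'} = sY - y(0), with y(0) = 3, y'(0) = 4) turn the left side into (s^2 - s + 4)Y - (3*s + 1).
The right side is L{exp(4*t)} = 1/(s - 4).
So (s^2 - s + 4)Y = 1/(s - 4) + (3*s + 1).
Isolate Y and clear denominators.

Y(s) = (3*s^2 - 11*s - 3)/(s^3 - 5*s^2 + 8*s - 16)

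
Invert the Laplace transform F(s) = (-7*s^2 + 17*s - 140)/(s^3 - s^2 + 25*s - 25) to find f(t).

Factor the denominator: s^3 - s^2 + 25*s - 25 = (s - 1)*(s^2 + 25).
Partial fraction decomposition gives [-5/(s - 1)] + [-2*s/(s^2 + 25)] + [15/(s^2 + 25)].
Invert each term: -5/(s - 1) ↔ -5e^(t); -2·s/(s^2 + 25) ↔ -2cos(5t); 3·5/(s^2 + 25) ↔ 3sin(5t).

f(t) = -5*exp(t) + 3*sin(5*t) - 2*cos(5*t)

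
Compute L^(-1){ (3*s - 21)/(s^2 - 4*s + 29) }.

-3*exp(2*t)*sin(5*t) + 3*exp(2*t)*cos(5*t)

Complete the square in the denominator: s^2 - 4*s + 29 = (s - 2)^2 + 5^2.
Split the numerator to match: 3*s - 21 = 3·(s - 2) - 3·5.
Invert each term: 3·(s - 2)/((s - 2)^2 + 25) ↔ 3e^(2t)cos(5t); -3·5/((s - 2)^2 + 25) ↔ -3e^(2t)sin(5t).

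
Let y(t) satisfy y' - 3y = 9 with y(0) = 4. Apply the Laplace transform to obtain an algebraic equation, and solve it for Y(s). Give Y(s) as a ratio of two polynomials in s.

Transform both sides with L{·}.
With L{y'} = sY - y(0) = sY - 4: the LHS transforms to (s - 3)Y - (4).
The right side is L{9} = 9/s.
So (s - 3)Y = 9/s + (4).
Isolate Y and clear denominators.

Y(s) = (4*s + 9)/(s^2 - 3*s)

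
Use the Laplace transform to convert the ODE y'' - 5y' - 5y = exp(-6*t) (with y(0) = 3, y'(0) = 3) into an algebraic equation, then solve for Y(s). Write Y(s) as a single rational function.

Transform both sides with L{·}.
The derivative rules (L{y''} = s^2 Y - s·y(0) - y'(0) and L{y'} = sY - y(0), with y(0) = 3, y'(0) = 3) turn the left side into (s^2 - 5*s - 5)Y - (3*s - 12).
The right side is L{exp(-6*t)} = 1/(s + 6).
So (s^2 - 5*s - 5)Y = 1/(s + 6) + (3*s - 12).
Solve for Y(s) and write it as one ratio of polynomials.

Y(s) = (3*s^2 + 6*s - 71)/(s^3 + s^2 - 35*s - 30)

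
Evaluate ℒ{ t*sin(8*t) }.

16*s/(s^2 + 64)^2

L{sin(8t)} = 8/(s^2 + 64).
Then apply L{t·g(t)} = -d/ds[G(s)] with G(s) = 8/(s^2 + 64):
differentiating 1 time and applying the sign gives 16*s/(s^2 + 64)^2.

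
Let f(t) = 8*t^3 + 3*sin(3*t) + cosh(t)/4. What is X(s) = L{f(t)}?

X(s) = s/(4*(s^2 - 1)) + 9/(s^2 + 9) + 48/s^4

The transform is linear, so treat each term independently.
(3)·[L{sin(3t)} = 3/(s^2 + 9)]; (1/4)·[L{cosh(t)} = s/(s^2 - 1)]; (8)·[L{t^3} = 3!/s^4 = 6/s^4].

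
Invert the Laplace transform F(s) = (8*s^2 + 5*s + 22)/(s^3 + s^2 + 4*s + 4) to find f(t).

Factor the denominator: s^3 + s^2 + 4*s + 4 = (s + 1)*(s^2 + 4).
Partial fraction decomposition gives [5/(s + 1)] + [3*s/(s^2 + 4)] + [2/(s^2 + 4)].
Invert each term: 5/(s + 1) ↔ 5e^(-t); 3·s/(s^2 + 4) ↔ 3cos(2t); 1·2/(s^2 + 4) ↔ sin(2t).

f(t) = sin(2*t) + 3*cos(2*t) + 5*exp(-t)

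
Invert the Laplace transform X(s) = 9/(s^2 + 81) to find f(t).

f(t) = sin(9*t)

Since L{sin(9t)} = 9/(s^2 + 81), the inverse is sin(9*t).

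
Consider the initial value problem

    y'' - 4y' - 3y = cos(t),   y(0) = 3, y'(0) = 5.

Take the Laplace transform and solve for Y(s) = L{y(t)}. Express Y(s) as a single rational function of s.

Transform both sides with L{·}.
With L{y''} = s^2 Y - s·y(0) - y'(0) and L{y'} = sY - y(0), with y(0) = 3, y'(0) = 5: the LHS transforms to (s^2 - 4*s - 3)Y - (3*s - 7).
The right side is L{cos(t)} = s/(s^2 + 1).
So (s^2 - 4*s - 3)Y = s/(s^2 + 1) + (3*s - 7).
Solve for Y(s) and write it as one ratio of polynomials.

Y(s) = (3*s^3 - 7*s^2 + 4*s - 7)/(s^4 - 4*s^3 - 2*s^2 - 4*s - 3)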